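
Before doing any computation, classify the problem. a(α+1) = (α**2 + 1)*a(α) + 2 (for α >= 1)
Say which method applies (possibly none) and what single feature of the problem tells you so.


Method: a summation factor — rescale the sequence by the product of the weights α**2 + 1 so far — the recurrence collapses to a plain running sum.


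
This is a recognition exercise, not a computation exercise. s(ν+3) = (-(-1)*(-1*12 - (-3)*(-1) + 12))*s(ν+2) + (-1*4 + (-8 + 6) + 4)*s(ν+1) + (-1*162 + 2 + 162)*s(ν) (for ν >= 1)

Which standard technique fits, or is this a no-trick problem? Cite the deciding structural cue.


Diagnosis: the characteristic-root method — this is the constant-coefficient homogeneous case — the whole solution in ν reduces to a polynomial's roots.


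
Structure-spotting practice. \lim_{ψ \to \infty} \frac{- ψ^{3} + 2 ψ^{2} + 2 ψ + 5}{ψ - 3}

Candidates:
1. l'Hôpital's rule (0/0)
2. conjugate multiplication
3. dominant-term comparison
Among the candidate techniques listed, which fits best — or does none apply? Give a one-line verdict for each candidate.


Diagnosis: dominant-term comparison — at large ψ only the top-degree terms survive; compare the leading terms and the limit falls out.
- l'Hôpital's rule (0/0) — as a single quotient the expression runs to ∞/∞ at the limit point — an at-infinity form of the rule would apply, though the leading-growth comparison is the direct reading.
- conjugate multiplication — no difference of divergent radicals appears, so rationalizing has nothing to cancel.
- dominant-term comparison: applicable, and directly so.


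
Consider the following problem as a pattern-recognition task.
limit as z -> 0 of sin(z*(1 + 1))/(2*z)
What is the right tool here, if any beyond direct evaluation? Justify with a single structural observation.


Technique: l'Hôpital's rule (0/0) — plug in 0: top and bottom both hit zero, so differentiate each and retry. A local series expansion at the point resolves it as well; the rule is the packaged version of that step.


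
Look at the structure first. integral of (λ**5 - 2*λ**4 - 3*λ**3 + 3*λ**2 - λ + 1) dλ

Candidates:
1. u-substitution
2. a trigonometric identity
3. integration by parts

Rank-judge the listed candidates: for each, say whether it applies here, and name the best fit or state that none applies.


Diagnosis: no special technique — a term-by-term power-rule job in λ; no substitution or rearrangement earns its keep here.
- u-substitution: no substitution does more than relabel what direct integration already handles.
- a trigonometric identity — there is no trigonometric structure at all — the integrand carries no sine or cosine to rewrite.
- integration by parts: parts would only shuffle a directly integrable integrand.


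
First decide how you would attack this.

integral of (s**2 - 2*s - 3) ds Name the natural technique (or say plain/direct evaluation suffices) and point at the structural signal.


Diagnosis: no special technique — nothing composite, nothing rational, nothing trigonometric — each constant-multiple power of s integrates by the power rule alone.


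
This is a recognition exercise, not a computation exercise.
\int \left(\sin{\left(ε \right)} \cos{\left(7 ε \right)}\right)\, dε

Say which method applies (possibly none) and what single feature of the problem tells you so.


Best approach: a trigonometric identity — the product \sin{\left(ε \right)} \cos{\left(7 ε \right)} converts to a sum of single-frequency sinusoids via the product-to-sum identity.


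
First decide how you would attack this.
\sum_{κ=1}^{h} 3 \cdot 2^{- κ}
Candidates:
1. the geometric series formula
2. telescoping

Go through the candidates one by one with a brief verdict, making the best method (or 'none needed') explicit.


Technique: the geometric series formula — consecutive terms stand in a fixed index-free ratio — the geometric sum formula closes it.
- the geometric series formula: yes — fits the structure here.
- telescoping: the summand is not presented as a shifted difference — a telescoping rewrite may exist, but the displayed structure does not offer one.


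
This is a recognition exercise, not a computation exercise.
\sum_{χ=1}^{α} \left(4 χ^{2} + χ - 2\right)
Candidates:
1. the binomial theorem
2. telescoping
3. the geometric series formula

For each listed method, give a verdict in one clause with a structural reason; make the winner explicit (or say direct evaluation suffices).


Technique: no special technique — every summand is a constant multiple of a power of χ — apply the standard power-sum identities one degree at a time.
- the binomial theorem — the terms lack the binomial-coefficient-weighted complementary-power pattern of an expansion.
- telescoping — neither a shifted-difference shape nor integer-spaced poles are present.
- the geometric series formula — dividing successive terms gives an index-dependent quantity, not a constant.


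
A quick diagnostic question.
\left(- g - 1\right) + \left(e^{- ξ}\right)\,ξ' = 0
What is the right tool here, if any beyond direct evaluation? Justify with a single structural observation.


Diagnosis: separation of variables — separating collects all ξ-dependence with the derivative and leaves all g-dependence opposite: variables separate. The cross-partial test also passes here (vacuously, each side single-variable); the potential-function route would work, separation is simply more immediate.


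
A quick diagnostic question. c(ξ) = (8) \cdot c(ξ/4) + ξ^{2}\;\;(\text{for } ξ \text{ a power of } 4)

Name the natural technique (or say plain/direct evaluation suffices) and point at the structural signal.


Best approach: the master substitution — treat m = log base 4 of ξ as the new clock: one recursion step advances m by one while ξ scales by 4.


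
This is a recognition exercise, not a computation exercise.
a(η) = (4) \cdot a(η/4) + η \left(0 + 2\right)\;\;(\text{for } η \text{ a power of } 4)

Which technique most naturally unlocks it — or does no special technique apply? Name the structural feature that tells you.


Method: the master substitution — the argument contracts 4-fold per step: reindex η exponentially and solve the linear recurrence in the new index.


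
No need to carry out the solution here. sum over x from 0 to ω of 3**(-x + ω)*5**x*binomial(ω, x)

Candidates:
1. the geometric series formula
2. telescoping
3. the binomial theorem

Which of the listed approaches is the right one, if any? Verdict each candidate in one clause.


Verdict: the binomial theorem — binomial(ω, x) weighting matched powers of 5 and 3 is the expanded form of (5 + 3)^ω — fold it back up.
- the geometric series formula — there is no constant term-to-term ratio.
- telescoping — as presented, consecutive terms share no shifted copy to cancel against — no rewrite is on display to change that.
- the binomial theorem: yes, a natural case for it.


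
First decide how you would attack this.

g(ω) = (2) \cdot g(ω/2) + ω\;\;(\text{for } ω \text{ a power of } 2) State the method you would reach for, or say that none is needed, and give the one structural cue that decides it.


Best approach: the master substitution — the argument shrinks by the factor 2, so measure the index on a logarithmic scale and the recursion becomes a shift.


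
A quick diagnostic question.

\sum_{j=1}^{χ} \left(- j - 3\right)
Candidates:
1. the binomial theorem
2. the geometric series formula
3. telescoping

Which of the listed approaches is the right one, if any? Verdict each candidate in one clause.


Verdict: no special technique — every summand is a constant multiple of a power of j — apply the standard power-sum identities one degree at a time.
- the binomial theorem: the terms do not reassemble into a binomial power.
- the geometric series formula — there is no constant term-to-term ratio.
- telescoping — as presented, consecutive terms share no shifted copy to cancel against — no rewrite is on display to change that.


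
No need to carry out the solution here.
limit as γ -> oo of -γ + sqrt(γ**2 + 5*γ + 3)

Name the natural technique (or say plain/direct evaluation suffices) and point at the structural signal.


Technique: conjugate multiplication — sqrt(γ**2 + 5*γ + 3) and γ both blow up, but their difference is tame once the conjugate rationalizes it.


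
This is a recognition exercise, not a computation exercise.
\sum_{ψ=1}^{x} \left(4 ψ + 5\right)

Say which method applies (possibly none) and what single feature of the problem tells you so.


Diagnosis: no special technique — nothing telescopes and nothing is geometric; polynomial terms in ψ sum term by term.


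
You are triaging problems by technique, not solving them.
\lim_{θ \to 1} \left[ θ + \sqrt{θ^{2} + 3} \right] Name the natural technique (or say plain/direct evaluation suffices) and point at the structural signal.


Method: no special technique — the expression is continuous at 1 — substitute and evaluate; no indeterminate form appears.


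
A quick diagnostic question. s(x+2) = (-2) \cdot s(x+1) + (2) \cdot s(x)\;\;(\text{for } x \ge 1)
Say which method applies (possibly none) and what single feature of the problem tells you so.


Verdict: the characteristic-root method — linear, homogeneous, constant coefficients: solutions of the form r^x exist — find the roots of the characteristic polynomial.


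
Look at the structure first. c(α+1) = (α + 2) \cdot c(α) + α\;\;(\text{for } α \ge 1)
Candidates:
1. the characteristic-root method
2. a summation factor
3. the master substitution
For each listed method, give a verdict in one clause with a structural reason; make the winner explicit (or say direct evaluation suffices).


Verdict: a summation factor — first-order linear but the coefficient α + 2 moves with the index — divide by the cumulative product and telescope.
- the characteristic-root method: the coefficients vary with the index, breaking the constant-coefficient structure the method needs.
- a summation factor: yes — fits the structure here.
- the master substitution — with no divided-index recursive call, reindexing by powers of a base buys nothing.


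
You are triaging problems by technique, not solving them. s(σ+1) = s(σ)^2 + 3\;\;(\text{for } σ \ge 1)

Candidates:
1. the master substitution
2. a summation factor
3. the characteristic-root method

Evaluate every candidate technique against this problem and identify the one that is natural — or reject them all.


Technique: no special technique — a nonlinear dependence on earlier terms breaks linearity, and with it every superposition-based closed form.
- the master substitution — no fixed divisor shrinks the index between calls.
- a summation factor — no summation factor applies — the rule is not linear in the sequence values.
- the characteristic-root method — the recursion is nonlinear in the sequence values, so no linear-modes ansatz applies.


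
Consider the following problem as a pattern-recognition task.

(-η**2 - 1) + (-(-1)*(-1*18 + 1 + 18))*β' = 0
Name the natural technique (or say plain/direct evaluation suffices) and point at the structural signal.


Verdict: no special technique — with β absent the equation is not coupled at all: direct integration in η.


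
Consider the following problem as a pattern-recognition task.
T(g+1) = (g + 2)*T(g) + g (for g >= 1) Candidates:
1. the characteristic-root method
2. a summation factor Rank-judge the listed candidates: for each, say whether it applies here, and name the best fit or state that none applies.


Method: a summation factor — rescale the sequence by the product of the weights g + 2 so far — the recurrence collapses to a plain running sum.
- the characteristic-root method: an index-dependent weight blocks the pure exponential ansatz.
- a summation factor — applicable, and directly so.


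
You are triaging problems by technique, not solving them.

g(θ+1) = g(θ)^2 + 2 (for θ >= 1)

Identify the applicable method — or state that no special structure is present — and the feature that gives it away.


Technique: no special technique — each new value is a nonlinear function of earlier ones — scaling arguments and superposition both fail.


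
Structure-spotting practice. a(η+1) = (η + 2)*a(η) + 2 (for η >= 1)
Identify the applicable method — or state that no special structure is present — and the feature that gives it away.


Best approach: a summation factor — first-order linear but the coefficient η + 2 moves with the index — divide by the cumulative product and telescope.


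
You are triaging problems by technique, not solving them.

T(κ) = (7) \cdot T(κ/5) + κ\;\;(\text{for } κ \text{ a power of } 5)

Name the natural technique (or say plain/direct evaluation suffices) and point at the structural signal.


Diagnosis: the master substitution — the argument shrinks by the factor 5, so measure the index on a logarithmic scale and the recursion becomes a shift.


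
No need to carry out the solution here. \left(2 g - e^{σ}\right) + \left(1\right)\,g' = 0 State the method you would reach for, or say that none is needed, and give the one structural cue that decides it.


Method: a linear integrating factor — g enters only linearly with coefficient 2; multiply by exp of the integral of 2 and the left side becomes one derivative.


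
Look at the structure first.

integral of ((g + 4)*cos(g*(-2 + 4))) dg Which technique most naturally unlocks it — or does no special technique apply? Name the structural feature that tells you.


Method: integration by parts — the integrand splits as g + 4 times cos(g*(-2 + 4)) — repeatedly differentiating the polynomial part kills it, which is the parts ladder.


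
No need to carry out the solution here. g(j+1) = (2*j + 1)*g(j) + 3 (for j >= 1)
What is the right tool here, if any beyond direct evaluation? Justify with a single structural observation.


Verdict: a summation factor — an index-dependent multiplier 2*j + 1 rules out characteristic roots; a summation factor converts it to a pure difference.


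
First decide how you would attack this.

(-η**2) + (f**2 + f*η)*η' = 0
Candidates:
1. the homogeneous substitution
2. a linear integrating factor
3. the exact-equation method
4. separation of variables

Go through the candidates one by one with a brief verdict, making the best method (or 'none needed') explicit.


Technique: the homogeneous substitution — scaling f and η together leaves the slope fixed — it depends only on η/f, so substitute the ratio. A Bernoulli-style rewrite — possibly after exchanging which variable is treated as dependent — would work as well; the homogeneous substitution is the more immediate reading here.
- the homogeneous substitution: applies; the problem has the shape this method handles.
- a linear integrating factor: the unknown enters nonlinearly (through a power, a denominator, or a transcendental function), which the linear integrating-factor recipe cannot absorb as-is — any repair would come from a preliminary substitution, not the factor.
- the exact-equation method: no potential function has this form as its differential, as written.
- separation of variables — the two dependences do not factor apart.


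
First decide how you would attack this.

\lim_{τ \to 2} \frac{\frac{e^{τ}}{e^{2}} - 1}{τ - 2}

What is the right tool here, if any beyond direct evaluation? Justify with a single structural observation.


Technique: l'Hôpital's rule (0/0) — numerator and denominator both vanish at 2 — a genuine 0/0 form, which is exactly when l'Hôpital applies. Known elementary limits would finish this too — the rule just bypasses the case analysis.


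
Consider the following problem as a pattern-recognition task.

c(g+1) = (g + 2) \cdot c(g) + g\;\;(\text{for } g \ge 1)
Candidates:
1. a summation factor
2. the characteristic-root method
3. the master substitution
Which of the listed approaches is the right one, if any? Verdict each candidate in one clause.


Diagnosis: a summation factor — first-order, linear, moving coefficient g + 2: the discrete analogue of an integrating factor handles it.
- a summation factor: yes — fits the structure here.
- the characteristic-root method: the coefficients vary with the index, breaking the constant-coefficient structure the method needs.
- the master substitution — the recursion shifts the index rather than dividing it.


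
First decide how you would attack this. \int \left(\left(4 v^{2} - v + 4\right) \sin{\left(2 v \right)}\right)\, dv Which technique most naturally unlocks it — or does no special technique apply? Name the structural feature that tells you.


Diagnosis: integration by parts — differentiate 4 v^{2} - v + 4, integrate \sin{\left(2 v \right)}: each pass lowers the polynomial degree, so parts terminates.


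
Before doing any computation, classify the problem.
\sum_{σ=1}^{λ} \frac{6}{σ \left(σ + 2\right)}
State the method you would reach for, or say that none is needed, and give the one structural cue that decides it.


Best approach: telescoping — \frac{6}{σ \left(σ + 2\right)} decomposes into shift-paired simple fractions; the series telescopes to finitely many boundary pieces.


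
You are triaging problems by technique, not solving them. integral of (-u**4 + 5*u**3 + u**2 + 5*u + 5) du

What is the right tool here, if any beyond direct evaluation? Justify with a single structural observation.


Verdict: no special technique — nothing composite, nothing rational, nothing trigonometric — each constant-multiple power of u integrates by the power rule alone.


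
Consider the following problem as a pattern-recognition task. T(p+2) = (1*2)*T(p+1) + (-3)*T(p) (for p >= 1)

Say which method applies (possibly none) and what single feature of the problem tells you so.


Technique: the characteristic-root method — linear, homogeneous, constant coefficients: solutions of the form r^p exist — find the roots of the characteristic polynomial.


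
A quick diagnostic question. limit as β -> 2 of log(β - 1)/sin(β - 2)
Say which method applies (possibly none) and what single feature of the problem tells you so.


Verdict: l'Hôpital's rule (0/0) — substituting 2 gives 0 over 0; differentiate top and bottom once and re-evaluate. A local series expansion at the point resolves it as well; the rule is the packaged version of that step.


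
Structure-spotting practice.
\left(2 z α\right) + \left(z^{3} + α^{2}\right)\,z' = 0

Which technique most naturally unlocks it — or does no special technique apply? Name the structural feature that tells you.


Best approach: the exact-equation method — d/dz of 2 z α equals d/dα of z^{3} + α^{2}: the form is a total differential of one potential — integrate it exactly.


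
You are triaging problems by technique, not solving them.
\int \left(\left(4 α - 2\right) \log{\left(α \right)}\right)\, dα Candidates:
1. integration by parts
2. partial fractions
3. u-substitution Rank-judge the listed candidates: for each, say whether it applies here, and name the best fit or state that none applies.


Technique: integration by parts — one parts step with u = \log{\left(α \right)} trades the logarithm for an algebraic integrand.
- integration by parts — applicable, and directly so.
- partial fractions: there is no rational-function structure to decompose.
- u-substitution — no subexpression of the integrand pairs with its own derivative as a factor — individual terms may offer their own substitutions, but any change of variable covering the whole integral would have to be constructed from outside the expression.


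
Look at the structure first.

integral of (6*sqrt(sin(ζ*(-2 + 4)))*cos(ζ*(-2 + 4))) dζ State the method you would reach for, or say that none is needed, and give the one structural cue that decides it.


Best approach: u-substitution — collected, the integrand has one factor that is, up to a constant, the derivative of an inner expression the rest depends on — substitute for that inner expression.


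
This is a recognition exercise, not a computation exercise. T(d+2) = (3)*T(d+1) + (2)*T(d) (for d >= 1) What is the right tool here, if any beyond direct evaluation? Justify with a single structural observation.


Verdict: the characteristic-root method — because shifting d leaves the equation's coefficients unchanged, exponential trials reduce it to algebra.


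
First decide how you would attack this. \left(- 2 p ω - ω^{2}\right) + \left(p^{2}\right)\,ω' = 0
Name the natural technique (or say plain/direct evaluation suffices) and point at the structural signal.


Verdict: the homogeneous substitution — solved for the derivative, the right side is unchanged under scaling p and ω together — it depends only on the ratio ω/p, so substitute a single ratio variable. Rearranged, this also fits the Bernoulli template directly; the homogeneous substitution reads the structure without the rearrangement.


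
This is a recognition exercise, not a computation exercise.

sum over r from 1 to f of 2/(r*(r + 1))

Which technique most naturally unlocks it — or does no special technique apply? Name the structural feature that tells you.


Diagnosis: telescoping — rewrite 2/(r*(r + 1)) as simple fractions and successive terms eat each other — only the edges survive.


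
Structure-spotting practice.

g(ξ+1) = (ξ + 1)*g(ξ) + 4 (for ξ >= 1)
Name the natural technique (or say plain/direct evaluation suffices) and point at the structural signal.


Method: a summation factor — one step of memory with a weight ξ + 1 that changes as the index grows — the summation-factor construction is built for this.


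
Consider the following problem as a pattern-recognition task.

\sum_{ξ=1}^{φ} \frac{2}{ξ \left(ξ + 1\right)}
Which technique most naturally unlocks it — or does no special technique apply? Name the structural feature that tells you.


Best approach: telescoping — rewrite \frac{2}{ξ \left(ξ + 1\right)} as simple fractions and successive terms eat each other — only the edges survive.


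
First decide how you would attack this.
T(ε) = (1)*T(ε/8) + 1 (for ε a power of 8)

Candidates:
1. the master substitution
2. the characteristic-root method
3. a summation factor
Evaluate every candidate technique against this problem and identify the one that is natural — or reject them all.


Verdict: the master substitution — index division is the fingerprint: ε/8 in the recursive call means substitute ε = 8^m.
- the master substitution — yes, a natural case for it.
- the characteristic-root method: a divided-index call is not the fixed-shift linear shape that characteristic roots solve.
- a summation factor — a divided-index call is outside the fixed-shift first-order family a summation factor normalizes.


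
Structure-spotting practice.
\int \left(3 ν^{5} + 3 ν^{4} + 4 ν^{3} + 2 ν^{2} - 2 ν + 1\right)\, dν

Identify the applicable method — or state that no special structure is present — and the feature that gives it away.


Best approach: no special technique — nothing composite, nothing rational, nothing trigonometric — each constant-multiple power of ν integrates by the power rule alone.


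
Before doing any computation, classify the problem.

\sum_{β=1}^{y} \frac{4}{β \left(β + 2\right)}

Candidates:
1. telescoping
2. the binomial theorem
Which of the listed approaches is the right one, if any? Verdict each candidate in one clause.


Diagnosis: telescoping — after splitting \frac{4}{β \left(β + 2\right)} into partial fractions, the pieces are shifted copies of one function and cancel telescopically.
- telescoping — yes, a natural case for it.
- the binomial theorem — the summand does not match any term pattern of an expanded binomial power.


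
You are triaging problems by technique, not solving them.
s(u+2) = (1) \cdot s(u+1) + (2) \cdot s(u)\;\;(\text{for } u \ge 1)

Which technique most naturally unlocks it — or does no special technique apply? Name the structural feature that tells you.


Technique: the characteristic-root method — the recurrence treats every index alike (constant coefficients, no forcing) — precisely the regime where r^u trials close it.


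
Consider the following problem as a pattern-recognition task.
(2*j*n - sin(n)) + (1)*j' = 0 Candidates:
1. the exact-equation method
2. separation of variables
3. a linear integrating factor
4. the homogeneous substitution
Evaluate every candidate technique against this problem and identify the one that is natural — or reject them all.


Method: a linear integrating factor — the unknown enters only to the first power against a nonzero forcing term — the integrating-factor template applies directly.
- the exact-equation method — exactness fails on the nose — the mixed partials do not match.
- separation of variables — the two dependences are entangled, not a clean product of one-variable pieces.
- a linear integrating factor — yes, a natural case for it.
- the homogeneous substitution — solved for the derivative, the right side changes under joint scaling of the two variables.


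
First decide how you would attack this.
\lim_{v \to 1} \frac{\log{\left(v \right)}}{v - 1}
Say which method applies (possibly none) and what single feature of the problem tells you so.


Verdict: l'Hôpital's rule (0/0) — substituting 1 gives 0 over 0; differentiate top and bottom once and re-evaluate. One could equally expand both pieces locally and compare leading terms; the rule does that in one stroke.


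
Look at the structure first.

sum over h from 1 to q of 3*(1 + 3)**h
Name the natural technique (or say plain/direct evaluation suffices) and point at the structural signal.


Diagnosis: the geometric series formula — consecutive terms stand in a fixed index-free ratio — the geometric sum formula closes it.


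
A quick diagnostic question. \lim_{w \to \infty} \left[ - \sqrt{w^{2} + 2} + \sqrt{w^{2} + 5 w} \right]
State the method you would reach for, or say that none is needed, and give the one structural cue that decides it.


Diagnosis: conjugate multiplication — \sqrt{w^{2} + 5 w} and \sqrt{w^{2} + 2} both blow up, but their difference is tame once the conjugate rationalizes it.


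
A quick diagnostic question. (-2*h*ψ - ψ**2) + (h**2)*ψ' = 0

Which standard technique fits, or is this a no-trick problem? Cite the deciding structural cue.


Method: the homogeneous substitution — solved for the derivative, the right side is unchanged under scaling h and ψ together — it depends only on the ratio ψ/h, so substitute a single ratio variable. This doubles as a Bernoulli equation in the unknown as written; the homogeneous route needs no setup at all.


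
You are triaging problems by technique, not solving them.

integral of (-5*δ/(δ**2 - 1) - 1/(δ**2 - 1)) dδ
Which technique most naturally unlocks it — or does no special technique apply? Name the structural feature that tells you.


Diagnosis: partial fractions — the integrand is a proper rational function and its denominator δ**2 - 1 factors into distinct pieces, so it splits into simple fractions.


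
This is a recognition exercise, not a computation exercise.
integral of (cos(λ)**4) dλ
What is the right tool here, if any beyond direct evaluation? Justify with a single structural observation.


Verdict: a trigonometric identity — cos(λ)**4 carries an even exponent — trade it for double-angle cosines before integrating.


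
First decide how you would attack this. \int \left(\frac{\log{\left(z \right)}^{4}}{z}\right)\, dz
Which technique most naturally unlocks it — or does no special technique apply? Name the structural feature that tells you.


Method: u-substitution — viewed as a product, the integrand is a composition evaluated at \log{\left(z \right)} times (a constant multiple of) that inner expression's derivative, so u = \log{\left(z \right)} makes it elementary.


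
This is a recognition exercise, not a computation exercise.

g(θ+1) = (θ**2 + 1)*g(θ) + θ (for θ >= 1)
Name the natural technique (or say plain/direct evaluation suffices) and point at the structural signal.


Diagnosis: a summation factor — one step of memory with a weight θ**2 + 1 that changes as the index grows — the summation-factor construction is built for this.


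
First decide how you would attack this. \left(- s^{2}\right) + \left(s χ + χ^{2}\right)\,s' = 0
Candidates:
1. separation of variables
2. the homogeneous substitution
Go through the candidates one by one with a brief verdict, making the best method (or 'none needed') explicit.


Best approach: the homogeneous substitution — the slope is degree-zero homogeneous: the ratio substitution v = s/χ collapses it. A Bernoulli-style rewrite — possibly after exchanging which variable is treated as dependent — would work as well; the homogeneous substitution is the more immediate reading here.
- separation of variables: the two dependences do not factor apart.
- the homogeneous substitution — yes, a natural case for it.


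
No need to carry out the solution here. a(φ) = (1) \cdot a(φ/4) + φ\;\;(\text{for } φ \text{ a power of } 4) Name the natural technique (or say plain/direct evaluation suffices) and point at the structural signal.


Method: the master substitution — treat m = log base 4 of φ as the new clock: one recursion step advances m by one while φ scales by 4.


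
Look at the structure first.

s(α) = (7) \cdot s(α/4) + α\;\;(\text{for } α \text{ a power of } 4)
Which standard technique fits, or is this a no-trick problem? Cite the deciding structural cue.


Method: the master substitution — the argument contracts 4-fold per step: reindex α exponentially and solve the linear recurrence in the new index.


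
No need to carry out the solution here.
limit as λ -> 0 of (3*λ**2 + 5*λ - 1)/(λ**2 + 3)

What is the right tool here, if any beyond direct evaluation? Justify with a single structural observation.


Method: no special technique — the expression is continuous at 0 — substitute and evaluate; no indeterminate form appears.


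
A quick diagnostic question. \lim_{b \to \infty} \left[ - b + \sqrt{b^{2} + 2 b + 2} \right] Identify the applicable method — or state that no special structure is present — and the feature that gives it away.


Diagnosis: conjugate multiplication — neither \sqrt{b^{2} + 2 b + 2} nor b converges alone, so rewrite their difference as a conjugate-rationalized quotient first.


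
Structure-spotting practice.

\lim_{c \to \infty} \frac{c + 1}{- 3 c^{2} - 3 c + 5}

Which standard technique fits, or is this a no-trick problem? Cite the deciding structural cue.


Diagnosis: dominant-term comparison — divide by the highest power of c present: lower-order terms vanish and the dominant ratio remains. l'Hôpital's at-infinity variant applies to the expression viewed as a single quotient; the leading-term comparison is the direct route.


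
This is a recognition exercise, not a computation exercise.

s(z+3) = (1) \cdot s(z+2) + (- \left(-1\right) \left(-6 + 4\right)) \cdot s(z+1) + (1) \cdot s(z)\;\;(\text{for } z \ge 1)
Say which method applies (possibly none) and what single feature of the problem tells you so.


Technique: the characteristic-root method — shift-invariance with fixed coefficients calls for exponential trials; the characteristic polynomial finds every r^z.


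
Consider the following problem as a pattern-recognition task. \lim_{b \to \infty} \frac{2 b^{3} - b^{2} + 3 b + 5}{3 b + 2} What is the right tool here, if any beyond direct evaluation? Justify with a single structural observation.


Technique: dominant-term comparison — as b grows, only the highest-degree terms matter — compare leading terms and read the limit off. Viewed as a single quotient this is an ∞/∞ form — an at-infinity application of l'Hôpital's rule would also resolve it; comparing leading growth reads the answer without differentiating.


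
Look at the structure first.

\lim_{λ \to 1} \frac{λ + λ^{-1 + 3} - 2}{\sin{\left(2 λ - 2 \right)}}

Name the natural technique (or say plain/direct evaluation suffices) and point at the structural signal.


Diagnosis: l'Hôpital's rule (0/0) — numerator and denominator both vanish at 1 — a genuine 0/0 form, which is exactly when l'Hôpital applies. One could equally expand both pieces locally and compare leading terms; the rule does that in one stroke.


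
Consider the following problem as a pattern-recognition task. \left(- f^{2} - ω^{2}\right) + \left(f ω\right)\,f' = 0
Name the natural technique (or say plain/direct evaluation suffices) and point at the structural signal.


Verdict: the homogeneous substitution — the slope's numerator and denominator share total degree; set v = f/ω and the equation drops to separable form. This doubles as a Bernoulli equation in the unknown as written; the homogeneous route needs no setup at all.


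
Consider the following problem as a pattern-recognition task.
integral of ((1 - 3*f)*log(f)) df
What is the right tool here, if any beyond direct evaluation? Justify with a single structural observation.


Technique: integration by parts — one parts step with u = log(f) trades the logarithm for an algebraic integrand.


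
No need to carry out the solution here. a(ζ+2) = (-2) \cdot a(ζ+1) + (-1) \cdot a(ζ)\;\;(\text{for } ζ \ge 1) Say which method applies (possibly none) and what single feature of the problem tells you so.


Diagnosis: the characteristic-root method — this is the constant-coefficient homogeneous case — the whole solution in ζ reduces to a polynomial's roots.


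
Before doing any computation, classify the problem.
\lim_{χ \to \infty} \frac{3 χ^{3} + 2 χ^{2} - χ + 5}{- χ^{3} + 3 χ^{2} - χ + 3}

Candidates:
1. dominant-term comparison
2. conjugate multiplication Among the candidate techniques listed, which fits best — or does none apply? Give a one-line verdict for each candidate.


Diagnosis: dominant-term comparison — at large χ only the top-degree terms survive; compare the leading terms and the limit falls out.
- dominant-term comparison — applicable, and directly so.
- conjugate multiplication — there is no infinity-minus-infinity radical difference to rationalize.


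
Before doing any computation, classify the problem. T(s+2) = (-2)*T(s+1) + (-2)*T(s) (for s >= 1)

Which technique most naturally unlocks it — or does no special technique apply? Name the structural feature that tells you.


Method: the characteristic-root method — constant coefficients and linearity mean the ansatz r^s reduces it to solving the characteristic polynomial.


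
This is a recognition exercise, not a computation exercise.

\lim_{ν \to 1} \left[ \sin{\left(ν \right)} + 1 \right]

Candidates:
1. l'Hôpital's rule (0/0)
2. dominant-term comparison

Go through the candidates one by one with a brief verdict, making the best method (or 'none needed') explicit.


Verdict: no special technique — nothing blocks direct substitution at 1: plug in and finish.
- l'Hôpital's rule (0/0): evaluation at the point is determinate, so the rule has nothing to repair.
- dominant-term comparison — this is not a rational comparison of growth rates at infinity.


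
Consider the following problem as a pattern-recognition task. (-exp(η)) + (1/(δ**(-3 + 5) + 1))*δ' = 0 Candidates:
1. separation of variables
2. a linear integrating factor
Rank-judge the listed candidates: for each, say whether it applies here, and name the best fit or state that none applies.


Diagnosis: separation of variables — one side of the product carries the independent variable, the other the unknown — the textbook separation shape.
- separation of variables: applies; the problem has the shape this method handles.
- a linear integrating factor: the unknown enters nonlinearly (through a power, a denominator, or a transcendental function), which the linear integrating-factor recipe cannot absorb as-is — any repair would come from a preliminary substitution, not the factor.


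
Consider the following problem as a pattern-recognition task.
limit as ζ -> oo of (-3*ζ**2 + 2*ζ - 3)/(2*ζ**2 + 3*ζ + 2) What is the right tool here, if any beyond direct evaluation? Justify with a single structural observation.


Method: dominant-term comparison — divide through by the highest power of ζ; every lower-order term dies and the dominant terms decide the limit. Differentiating the expression as a single quotient would eventually settle it as well; matching dominant growth settles it immediately.


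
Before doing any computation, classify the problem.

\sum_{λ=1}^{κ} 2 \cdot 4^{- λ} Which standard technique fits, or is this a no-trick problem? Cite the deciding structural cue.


Technique: the geometric series formula — consecutive terms stand in a fixed index-free ratio — the geometric sum formula closes it.


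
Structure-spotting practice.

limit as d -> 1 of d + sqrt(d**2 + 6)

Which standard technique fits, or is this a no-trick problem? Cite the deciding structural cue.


Best approach: no special technique — no zero denominators, no indeterminate clash at 1 — substitute and read off the value.


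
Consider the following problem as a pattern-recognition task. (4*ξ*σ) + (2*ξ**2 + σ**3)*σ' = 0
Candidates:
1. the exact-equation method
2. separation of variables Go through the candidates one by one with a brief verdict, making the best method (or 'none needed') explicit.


Verdict: the exact-equation method — 4*ξ*σ and 2*ξ**2 + σ**3 pass the exactness check on the nose, so no integrating factor in ξ or σ is needed at all.
- the exact-equation method — yes, a natural case for it.
- separation of variables — the two dependences are entangled, not a clean product of one-variable pieces.


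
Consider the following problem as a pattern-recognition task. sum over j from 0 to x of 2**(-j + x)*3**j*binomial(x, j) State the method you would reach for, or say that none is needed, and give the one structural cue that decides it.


Best approach: the binomial theorem — binomial(x, j) weighting matched powers of 3 and 2 is the expanded form of (3 + 2)^x — fold it back up.


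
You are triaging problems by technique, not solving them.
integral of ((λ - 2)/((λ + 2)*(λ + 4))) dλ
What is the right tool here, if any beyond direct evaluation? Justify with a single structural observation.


Best approach: partial fractions — a proper rational integrand whose denominator splits into simpler factors — decompose into partial fractions first.


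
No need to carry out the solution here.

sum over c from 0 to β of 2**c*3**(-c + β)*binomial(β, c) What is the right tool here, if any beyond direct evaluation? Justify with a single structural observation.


Diagnosis: the binomial theorem — terms weighting binomial(β, c) against matched powers of 2 and 3 reassemble into (2 + 3)^β by the binomial theorem.


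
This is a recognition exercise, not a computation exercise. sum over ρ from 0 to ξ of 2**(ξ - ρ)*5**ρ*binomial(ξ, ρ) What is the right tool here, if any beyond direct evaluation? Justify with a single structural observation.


Technique: the binomial theorem — binomial coefficients against complementary powers of 5 and 2: recognize the binomial expansion and resum.


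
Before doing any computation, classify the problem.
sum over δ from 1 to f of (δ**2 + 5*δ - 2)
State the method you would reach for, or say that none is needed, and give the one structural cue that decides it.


Method: no special technique — nothing telescopes and nothing is geometric; polynomial terms in δ sum term by term.
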